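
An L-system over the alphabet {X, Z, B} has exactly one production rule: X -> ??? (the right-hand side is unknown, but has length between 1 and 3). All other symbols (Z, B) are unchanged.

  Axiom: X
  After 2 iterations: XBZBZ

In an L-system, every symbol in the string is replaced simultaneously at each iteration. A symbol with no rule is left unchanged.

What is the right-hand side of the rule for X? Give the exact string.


Answer: XBZ

Derivation:
Trying X -> XBZ:
  Step 0: X
  Step 1: XBZ
  Step 2: XBZBZ
Matches the given result.


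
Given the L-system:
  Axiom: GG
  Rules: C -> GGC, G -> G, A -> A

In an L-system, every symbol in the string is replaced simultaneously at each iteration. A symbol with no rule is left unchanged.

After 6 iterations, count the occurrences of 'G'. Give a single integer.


Step 0: GG  (2 'G')
Step 1: GG  (2 'G')
Step 2: GG  (2 'G')
Step 3: GG  (2 'G')
Step 4: GG  (2 'G')
Step 5: GG  (2 'G')
Step 6: GG  (2 'G')

Answer: 2


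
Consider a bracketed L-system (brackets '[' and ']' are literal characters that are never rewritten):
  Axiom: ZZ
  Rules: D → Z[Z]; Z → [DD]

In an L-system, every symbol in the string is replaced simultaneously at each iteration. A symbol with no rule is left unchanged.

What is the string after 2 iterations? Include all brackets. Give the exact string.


Step 0: ZZ
Step 1: [DD][DD]
Step 2: [Z[Z]Z[Z]][Z[Z]Z[Z]]

Answer: [Z[Z]Z[Z]][Z[Z]Z[Z]]


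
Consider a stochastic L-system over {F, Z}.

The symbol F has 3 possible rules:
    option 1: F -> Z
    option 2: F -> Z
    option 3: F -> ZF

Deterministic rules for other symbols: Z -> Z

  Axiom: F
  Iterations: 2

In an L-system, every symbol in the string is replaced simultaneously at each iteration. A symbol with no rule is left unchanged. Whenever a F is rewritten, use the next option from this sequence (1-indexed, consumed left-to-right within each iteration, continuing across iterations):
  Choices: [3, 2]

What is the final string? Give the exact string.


Answer: ZZ

Derivation:
Step 0: F
Step 1: ZF  (used choices [3])
Step 2: ZZ  (used choices [2])


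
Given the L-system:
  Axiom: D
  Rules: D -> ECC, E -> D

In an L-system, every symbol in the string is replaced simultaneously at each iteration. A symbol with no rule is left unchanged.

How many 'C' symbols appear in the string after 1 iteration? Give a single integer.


Answer: 2

Derivation:
Step 0: D  (0 'C')
Step 1: ECC  (2 'C')


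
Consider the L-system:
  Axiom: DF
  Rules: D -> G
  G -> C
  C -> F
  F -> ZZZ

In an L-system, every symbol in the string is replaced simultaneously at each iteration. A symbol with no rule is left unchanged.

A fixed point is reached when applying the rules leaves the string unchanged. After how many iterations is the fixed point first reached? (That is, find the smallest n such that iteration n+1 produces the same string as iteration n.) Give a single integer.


Step 0: DF
Step 1: GZZZ
Step 2: CZZZ
Step 3: FZZZ
Step 4: ZZZZZZ
Step 5: ZZZZZZ  (unchanged — fixed point at step 4)

Answer: 4


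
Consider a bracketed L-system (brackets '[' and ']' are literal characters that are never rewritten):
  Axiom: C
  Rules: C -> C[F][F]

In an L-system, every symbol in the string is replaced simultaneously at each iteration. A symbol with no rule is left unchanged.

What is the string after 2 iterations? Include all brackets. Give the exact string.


Step 0: C
Step 1: C[F][F]
Step 2: C[F][F][F][F]

Answer: C[F][F][F][F]


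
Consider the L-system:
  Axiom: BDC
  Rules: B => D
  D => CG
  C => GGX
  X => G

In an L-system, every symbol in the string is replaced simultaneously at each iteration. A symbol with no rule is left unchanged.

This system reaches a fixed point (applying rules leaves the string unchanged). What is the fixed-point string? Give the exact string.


Answer: GGGGGGGGGGG

Derivation:
Step 0: BDC
Step 1: DCGGGX
Step 2: CGGGXGGGG
Step 3: GGXGGGGGGGG
Step 4: GGGGGGGGGGG
Step 5: GGGGGGGGGGG  (unchanged — fixed point at step 4)


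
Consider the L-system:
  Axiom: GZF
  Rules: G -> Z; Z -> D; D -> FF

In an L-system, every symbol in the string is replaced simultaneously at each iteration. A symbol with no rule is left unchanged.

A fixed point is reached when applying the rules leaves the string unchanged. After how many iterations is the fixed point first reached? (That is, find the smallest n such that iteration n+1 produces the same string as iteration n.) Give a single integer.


Step 0: GZF
Step 1: ZDF
Step 2: DFFF
Step 3: FFFFF
Step 4: FFFFF  (unchanged — fixed point at step 3)

Answer: 3


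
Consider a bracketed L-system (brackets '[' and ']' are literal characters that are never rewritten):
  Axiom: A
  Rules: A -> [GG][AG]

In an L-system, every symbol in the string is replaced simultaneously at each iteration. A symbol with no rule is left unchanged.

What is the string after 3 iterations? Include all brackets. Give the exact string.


Step 0: A
Step 1: [GG][AG]
Step 2: [GG][[GG][AG]G]
Step 3: [GG][[GG][[GG][AG]G]G]

Answer: [GG][[GG][[GG][AG]G]G]


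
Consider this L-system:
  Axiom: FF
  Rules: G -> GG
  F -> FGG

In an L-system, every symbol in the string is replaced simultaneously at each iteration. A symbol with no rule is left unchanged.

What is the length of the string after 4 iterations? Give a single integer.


Answer: 62

Derivation:
Step 0: length = 2
Step 1: length = 6
Step 2: length = 14
Step 3: length = 30
Step 4: length = 62


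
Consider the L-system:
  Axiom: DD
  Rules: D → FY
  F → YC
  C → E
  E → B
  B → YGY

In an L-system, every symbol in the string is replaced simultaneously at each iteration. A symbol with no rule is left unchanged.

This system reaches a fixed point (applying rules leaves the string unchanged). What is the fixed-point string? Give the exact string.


Answer: YYGYYYYGYY

Derivation:
Step 0: DD
Step 1: FYFY
Step 2: YCYYCY
Step 3: YEYYEY
Step 4: YBYYBY
Step 5: YYGYYYYGYY
Step 6: YYGYYYYGYY  (unchanged — fixed point at step 5)


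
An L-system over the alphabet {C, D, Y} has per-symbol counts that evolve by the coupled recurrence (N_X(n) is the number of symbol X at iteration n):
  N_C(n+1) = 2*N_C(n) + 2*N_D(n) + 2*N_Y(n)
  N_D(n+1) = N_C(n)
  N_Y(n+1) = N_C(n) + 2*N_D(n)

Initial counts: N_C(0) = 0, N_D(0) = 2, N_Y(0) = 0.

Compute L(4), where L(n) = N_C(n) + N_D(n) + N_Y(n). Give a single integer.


Step 0: N_C=0, N_D=2, N_Y=0, L=2
Step 1: N_C=4, N_D=0, N_Y=4, L=8
Step 2: N_C=16, N_D=4, N_Y=4, L=24
Step 3: N_C=48, N_D=16, N_Y=24, L=88
Step 4: N_C=176, N_D=48, N_Y=80, L=304

Answer: 304


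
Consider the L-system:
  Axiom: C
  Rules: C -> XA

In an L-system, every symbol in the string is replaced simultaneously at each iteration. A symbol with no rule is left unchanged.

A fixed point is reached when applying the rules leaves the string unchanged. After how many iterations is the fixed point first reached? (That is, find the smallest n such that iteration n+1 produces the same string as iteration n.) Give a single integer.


Step 0: C
Step 1: XA
Step 2: XA  (unchanged — fixed point at step 1)

Answer: 1


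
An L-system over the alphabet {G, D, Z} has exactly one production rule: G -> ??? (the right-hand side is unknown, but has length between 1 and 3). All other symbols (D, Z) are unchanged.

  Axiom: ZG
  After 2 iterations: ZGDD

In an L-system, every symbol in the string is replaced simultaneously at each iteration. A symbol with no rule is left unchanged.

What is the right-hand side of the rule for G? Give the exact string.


Answer: GD

Derivation:
Trying G -> GD:
  Step 0: ZG
  Step 1: ZGD
  Step 2: ZGDD
Matches the given result.


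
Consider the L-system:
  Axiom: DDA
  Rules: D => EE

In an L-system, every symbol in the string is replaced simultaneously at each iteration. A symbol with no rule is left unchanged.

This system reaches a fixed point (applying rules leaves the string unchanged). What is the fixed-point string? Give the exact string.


Answer: EEEEA

Derivation:
Step 0: DDA
Step 1: EEEEA
Step 2: EEEEA  (unchanged — fixed point at step 1)


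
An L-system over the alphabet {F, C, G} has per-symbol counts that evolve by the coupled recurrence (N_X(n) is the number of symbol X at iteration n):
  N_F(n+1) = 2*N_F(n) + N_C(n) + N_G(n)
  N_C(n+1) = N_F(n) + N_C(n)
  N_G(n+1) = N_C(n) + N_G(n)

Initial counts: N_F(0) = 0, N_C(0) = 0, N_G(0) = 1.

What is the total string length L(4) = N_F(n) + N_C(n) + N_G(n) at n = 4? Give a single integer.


Step 0: N_F=0, N_C=0, N_G=1, L=1
Step 1: N_F=1, N_C=0, N_G=1, L=2
Step 2: N_F=3, N_C=1, N_G=1, L=5
Step 3: N_F=8, N_C=4, N_G=2, L=14
Step 4: N_F=22, N_C=12, N_G=6, L=40

Answer: 40


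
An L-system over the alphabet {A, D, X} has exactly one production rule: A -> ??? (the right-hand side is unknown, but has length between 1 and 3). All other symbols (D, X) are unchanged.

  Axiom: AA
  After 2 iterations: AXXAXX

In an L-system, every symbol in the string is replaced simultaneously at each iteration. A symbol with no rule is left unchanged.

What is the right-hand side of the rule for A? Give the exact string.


Answer: AX

Derivation:
Trying A -> AX:
  Step 0: AA
  Step 1: AXAX
  Step 2: AXXAXX
Matches the given result.


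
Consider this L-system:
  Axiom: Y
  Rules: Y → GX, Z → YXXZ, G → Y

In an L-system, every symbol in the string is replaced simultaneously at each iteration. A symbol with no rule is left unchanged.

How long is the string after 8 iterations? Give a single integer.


Answer: 5

Derivation:
Step 0: length = 1
Step 1: length = 2
Step 2: length = 2
Step 3: length = 3
Step 4: length = 3
Step 5: length = 4
Step 6: length = 4
Step 7: length = 5
Step 8: length = 5


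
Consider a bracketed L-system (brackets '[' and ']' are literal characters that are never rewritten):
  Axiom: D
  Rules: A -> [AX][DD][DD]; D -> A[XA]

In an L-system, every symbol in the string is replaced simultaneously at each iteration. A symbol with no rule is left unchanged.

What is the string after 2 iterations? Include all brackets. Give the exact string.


Answer: [AX][DD][DD][X[AX][DD][DD]]

Derivation:
Step 0: D
Step 1: A[XA]
Step 2: [AX][DD][DD][X[AX][DD][DD]]


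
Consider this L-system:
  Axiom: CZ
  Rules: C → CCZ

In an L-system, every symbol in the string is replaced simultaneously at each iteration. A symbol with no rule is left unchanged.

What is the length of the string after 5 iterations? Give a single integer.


Step 0: length = 2
Step 1: length = 4
Step 2: length = 8
Step 3: length = 16
Step 4: length = 32
Step 5: length = 64

Answer: 64


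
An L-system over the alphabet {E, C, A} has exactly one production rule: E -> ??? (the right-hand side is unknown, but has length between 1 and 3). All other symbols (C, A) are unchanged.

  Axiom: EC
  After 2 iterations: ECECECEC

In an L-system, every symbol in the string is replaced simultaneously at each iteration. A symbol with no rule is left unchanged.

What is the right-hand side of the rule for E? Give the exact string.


Trying E -> ECE:
  Step 0: EC
  Step 1: ECEC
  Step 2: ECECECEC
Matches the given result.

Answer: ECE


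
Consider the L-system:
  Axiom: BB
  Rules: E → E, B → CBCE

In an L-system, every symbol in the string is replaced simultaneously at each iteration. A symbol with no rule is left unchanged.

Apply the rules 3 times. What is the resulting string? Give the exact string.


Answer: CCCBCECECECCCBCECECE

Derivation:
Step 0: BB
Step 1: CBCECBCE
Step 2: CCBCECECCBCECE
Step 3: CCCBCECECECCCBCECECE


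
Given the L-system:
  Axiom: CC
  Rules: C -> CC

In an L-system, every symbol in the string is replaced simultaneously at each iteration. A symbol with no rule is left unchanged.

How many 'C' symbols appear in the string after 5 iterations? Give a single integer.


Answer: 64

Derivation:
Step 0: CC  (2 'C')
Step 1: CCCC  (4 'C')
Step 2: CCCCCCCC  (8 'C')
Step 3: CCCCCCCCCCCCCCCC  (16 'C')
Step 4: CCCCCCCCCCCCCCCCCCCCCCCCCCCCCCCC  (32 'C')
Step 5: CCCCCCCCCCCCCCCCCCCCCCCCCCCCCCCCCCCCCCCCCCCCCCCCCCCCCCCCCCCCCCCC  (64 'C')


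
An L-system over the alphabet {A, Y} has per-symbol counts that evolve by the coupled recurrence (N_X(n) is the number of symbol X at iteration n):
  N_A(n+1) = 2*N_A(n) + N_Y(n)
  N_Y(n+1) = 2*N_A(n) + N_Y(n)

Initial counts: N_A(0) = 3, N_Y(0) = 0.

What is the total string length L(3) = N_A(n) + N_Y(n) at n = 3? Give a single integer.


Answer: 108

Derivation:
Step 0: N_A=3, N_Y=0, L=3
Step 1: N_A=6, N_Y=6, L=12
Step 2: N_A=18, N_Y=18, L=36
Step 3: N_A=54, N_Y=54, L=108


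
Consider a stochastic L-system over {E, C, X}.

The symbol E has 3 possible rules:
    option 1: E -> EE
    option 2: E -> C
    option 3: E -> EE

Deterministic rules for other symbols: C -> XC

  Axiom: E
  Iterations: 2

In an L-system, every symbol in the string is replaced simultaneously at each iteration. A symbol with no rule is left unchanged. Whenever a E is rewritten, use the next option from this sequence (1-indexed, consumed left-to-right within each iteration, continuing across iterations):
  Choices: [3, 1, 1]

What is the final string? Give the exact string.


Answer: EEEE

Derivation:
Step 0: E
Step 1: EE  (used choices [3])
Step 2: EEEE  (used choices [1, 1])


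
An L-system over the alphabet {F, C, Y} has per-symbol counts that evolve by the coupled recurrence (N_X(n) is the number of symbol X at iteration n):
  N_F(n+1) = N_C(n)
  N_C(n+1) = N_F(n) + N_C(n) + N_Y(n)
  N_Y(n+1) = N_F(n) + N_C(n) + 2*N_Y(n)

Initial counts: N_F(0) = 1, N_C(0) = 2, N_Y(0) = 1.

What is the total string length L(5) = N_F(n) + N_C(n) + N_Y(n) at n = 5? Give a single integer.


Answer: 737

Derivation:
Step 0: N_F=1, N_C=2, N_Y=1, L=4
Step 1: N_F=2, N_C=4, N_Y=5, L=11
Step 2: N_F=4, N_C=11, N_Y=16, L=31
Step 3: N_F=11, N_C=31, N_Y=47, L=89
Step 4: N_F=31, N_C=89, N_Y=136, L=256
Step 5: N_F=89, N_C=256, N_Y=392, L=737


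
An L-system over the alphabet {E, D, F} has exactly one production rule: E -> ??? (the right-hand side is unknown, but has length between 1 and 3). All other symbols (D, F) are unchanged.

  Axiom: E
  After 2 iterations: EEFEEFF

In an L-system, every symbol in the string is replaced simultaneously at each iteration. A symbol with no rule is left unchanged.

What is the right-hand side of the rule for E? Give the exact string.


Answer: EEF

Derivation:
Trying E -> EEF:
  Step 0: E
  Step 1: EEF
  Step 2: EEFEEFF
Matches the given result.


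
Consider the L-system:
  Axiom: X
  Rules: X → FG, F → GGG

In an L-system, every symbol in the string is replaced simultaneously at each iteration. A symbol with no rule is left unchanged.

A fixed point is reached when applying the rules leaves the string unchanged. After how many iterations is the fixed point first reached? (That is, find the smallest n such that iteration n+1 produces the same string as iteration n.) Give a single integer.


Answer: 2

Derivation:
Step 0: X
Step 1: FG
Step 2: GGGG
Step 3: GGGG  (unchanged — fixed point at step 2)


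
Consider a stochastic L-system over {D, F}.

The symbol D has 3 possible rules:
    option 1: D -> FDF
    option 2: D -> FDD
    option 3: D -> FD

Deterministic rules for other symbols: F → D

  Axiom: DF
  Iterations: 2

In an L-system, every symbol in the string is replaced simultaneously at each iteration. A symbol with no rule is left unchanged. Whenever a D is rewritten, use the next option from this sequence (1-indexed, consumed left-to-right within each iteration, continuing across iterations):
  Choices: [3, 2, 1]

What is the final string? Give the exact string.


Answer: DFDDFDF

Derivation:
Step 0: DF
Step 1: FDD  (used choices [3])
Step 2: DFDDFDF  (used choices [2, 1])


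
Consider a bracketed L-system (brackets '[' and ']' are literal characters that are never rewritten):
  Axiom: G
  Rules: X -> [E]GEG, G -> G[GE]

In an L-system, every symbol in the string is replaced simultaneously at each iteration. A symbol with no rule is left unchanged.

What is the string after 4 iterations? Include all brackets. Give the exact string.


Step 0: G
Step 1: G[GE]
Step 2: G[GE][G[GE]E]
Step 3: G[GE][G[GE]E][G[GE][G[GE]E]E]
Step 4: G[GE][G[GE]E][G[GE][G[GE]E]E][G[GE][G[GE]E][G[GE][G[GE]E]E]E]

Answer: G[GE][G[GE]E][G[GE][G[GE]E]E][G[GE][G[GE]E][G[GE][G[GE]E]E]E]


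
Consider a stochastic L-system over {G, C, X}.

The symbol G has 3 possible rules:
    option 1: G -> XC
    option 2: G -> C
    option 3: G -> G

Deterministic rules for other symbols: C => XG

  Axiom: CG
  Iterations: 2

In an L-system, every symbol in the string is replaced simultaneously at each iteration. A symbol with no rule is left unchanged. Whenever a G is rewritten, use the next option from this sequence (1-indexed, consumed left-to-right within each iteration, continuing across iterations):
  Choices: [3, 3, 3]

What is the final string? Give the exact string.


Step 0: CG
Step 1: XGG  (used choices [3])
Step 2: XGG  (used choices [3, 3])

Answer: XGG


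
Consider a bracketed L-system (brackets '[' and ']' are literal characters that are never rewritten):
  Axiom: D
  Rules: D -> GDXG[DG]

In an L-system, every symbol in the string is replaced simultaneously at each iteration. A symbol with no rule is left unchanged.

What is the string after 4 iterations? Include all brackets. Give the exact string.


Answer: GGGGDXG[DG]XG[GDXG[DG]G]XG[GGDXG[DG]XG[GDXG[DG]G]G]XG[GGGDXG[DG]XG[GDXG[DG]G]XG[GGDXG[DG]XG[GDXG[DG]G]G]G]

Derivation:
Step 0: D
Step 1: GDXG[DG]
Step 2: GGDXG[DG]XG[GDXG[DG]G]
Step 3: GGGDXG[DG]XG[GDXG[DG]G]XG[GGDXG[DG]XG[GDXG[DG]G]G]
Step 4: GGGGDXG[DG]XG[GDXG[DG]G]XG[GGDXG[DG]XG[GDXG[DG]G]G]XG[GGGDXG[DG]XG[GDXG[DG]G]XG[GGDXG[DG]XG[GDXG[DG]G]G]G]


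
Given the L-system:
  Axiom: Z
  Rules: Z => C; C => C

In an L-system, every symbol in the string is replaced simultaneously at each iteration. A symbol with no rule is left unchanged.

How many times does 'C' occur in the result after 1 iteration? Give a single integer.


Answer: 1

Derivation:
Step 0: Z  (0 'C')
Step 1: C  (1 'C')


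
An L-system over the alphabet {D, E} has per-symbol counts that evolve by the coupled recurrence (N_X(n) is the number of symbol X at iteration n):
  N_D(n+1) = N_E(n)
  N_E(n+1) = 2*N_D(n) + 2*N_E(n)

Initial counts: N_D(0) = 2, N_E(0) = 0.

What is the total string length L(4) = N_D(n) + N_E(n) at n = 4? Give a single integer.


Step 0: N_D=2, N_E=0, L=2
Step 1: N_D=0, N_E=4, L=4
Step 2: N_D=4, N_E=8, L=12
Step 3: N_D=8, N_E=24, L=32
Step 4: N_D=24, N_E=64, L=88

Answer: 88


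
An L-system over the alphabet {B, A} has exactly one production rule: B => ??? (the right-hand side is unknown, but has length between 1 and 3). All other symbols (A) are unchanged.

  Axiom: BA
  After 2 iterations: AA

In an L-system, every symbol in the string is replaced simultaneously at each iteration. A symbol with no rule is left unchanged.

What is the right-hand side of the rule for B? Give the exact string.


Trying B => A:
  Step 0: BA
  Step 1: AA
  Step 2: AA
Matches the given result.

Answer: A


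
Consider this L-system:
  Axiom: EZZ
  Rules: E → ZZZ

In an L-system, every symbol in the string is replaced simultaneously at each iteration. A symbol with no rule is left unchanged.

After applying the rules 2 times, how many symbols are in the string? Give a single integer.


Answer: 5

Derivation:
Step 0: length = 3
Step 1: length = 5
Step 2: length = 5


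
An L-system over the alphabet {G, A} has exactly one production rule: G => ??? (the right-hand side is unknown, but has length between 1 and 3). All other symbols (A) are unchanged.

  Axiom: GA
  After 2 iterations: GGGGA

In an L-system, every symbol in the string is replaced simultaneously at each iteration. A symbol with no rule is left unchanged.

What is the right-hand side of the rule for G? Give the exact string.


Trying G => GG:
  Step 0: GA
  Step 1: GGA
  Step 2: GGGGA
Matches the given result.

Answer: GG


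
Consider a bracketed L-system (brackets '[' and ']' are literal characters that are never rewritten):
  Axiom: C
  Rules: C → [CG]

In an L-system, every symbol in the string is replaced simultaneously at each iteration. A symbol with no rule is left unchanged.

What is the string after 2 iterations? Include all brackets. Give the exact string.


Answer: [[CG]G]

Derivation:
Step 0: C
Step 1: [CG]
Step 2: [[CG]G]


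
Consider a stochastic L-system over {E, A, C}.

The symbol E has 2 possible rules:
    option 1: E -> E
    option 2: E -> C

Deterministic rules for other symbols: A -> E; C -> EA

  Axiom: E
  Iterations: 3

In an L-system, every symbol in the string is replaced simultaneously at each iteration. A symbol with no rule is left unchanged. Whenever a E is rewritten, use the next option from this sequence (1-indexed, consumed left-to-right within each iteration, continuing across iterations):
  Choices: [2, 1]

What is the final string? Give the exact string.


Answer: EE

Derivation:
Step 0: E
Step 1: C  (used choices [2])
Step 2: EA  (used choices [])
Step 3: EE  (used choices [1])


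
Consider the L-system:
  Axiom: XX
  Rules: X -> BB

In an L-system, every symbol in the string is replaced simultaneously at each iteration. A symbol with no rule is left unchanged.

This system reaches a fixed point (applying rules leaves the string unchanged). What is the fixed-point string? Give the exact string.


Answer: BBBB

Derivation:
Step 0: XX
Step 1: BBBB
Step 2: BBBB  (unchanged — fixed point at step 1)


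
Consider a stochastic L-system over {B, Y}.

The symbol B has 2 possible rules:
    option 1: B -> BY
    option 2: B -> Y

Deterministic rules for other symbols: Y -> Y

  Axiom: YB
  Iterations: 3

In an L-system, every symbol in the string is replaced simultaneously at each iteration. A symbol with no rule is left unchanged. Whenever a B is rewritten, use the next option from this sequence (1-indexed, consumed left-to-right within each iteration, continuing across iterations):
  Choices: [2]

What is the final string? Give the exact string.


Step 0: YB
Step 1: YY  (used choices [2])
Step 2: YY  (used choices [])
Step 3: YY  (used choices [])

Answer: YY


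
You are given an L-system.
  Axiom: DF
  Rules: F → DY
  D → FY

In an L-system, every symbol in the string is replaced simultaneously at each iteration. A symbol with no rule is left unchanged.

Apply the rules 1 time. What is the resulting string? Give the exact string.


Answer: FYDY

Derivation:
Step 0: DF
Step 1: FYDY


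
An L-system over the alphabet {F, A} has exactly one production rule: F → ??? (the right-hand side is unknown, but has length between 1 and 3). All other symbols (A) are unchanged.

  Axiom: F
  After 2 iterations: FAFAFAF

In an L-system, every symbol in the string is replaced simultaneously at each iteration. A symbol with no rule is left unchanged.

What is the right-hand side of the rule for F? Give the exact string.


Answer: FAF

Derivation:
Trying F → FAF:
  Step 0: F
  Step 1: FAF
  Step 2: FAFAFAF
Matches the given result.


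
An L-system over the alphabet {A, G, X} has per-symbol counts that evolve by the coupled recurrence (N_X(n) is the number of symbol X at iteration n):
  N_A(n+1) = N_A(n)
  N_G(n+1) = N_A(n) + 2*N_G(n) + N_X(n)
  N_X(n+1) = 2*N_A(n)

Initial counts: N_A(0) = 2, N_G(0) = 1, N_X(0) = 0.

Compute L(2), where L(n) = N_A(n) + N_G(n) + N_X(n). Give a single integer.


Answer: 20

Derivation:
Step 0: N_A=2, N_G=1, N_X=0, L=3
Step 1: N_A=2, N_G=4, N_X=4, L=10
Step 2: N_A=2, N_G=14, N_X=4, L=20


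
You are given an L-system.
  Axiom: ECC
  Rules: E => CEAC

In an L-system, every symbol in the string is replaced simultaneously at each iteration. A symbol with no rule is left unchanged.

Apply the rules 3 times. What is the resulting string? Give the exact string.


Answer: CCCEACACACCC

Derivation:
Step 0: ECC
Step 1: CEACCC
Step 2: CCEACACCC
Step 3: CCCEACACACCC


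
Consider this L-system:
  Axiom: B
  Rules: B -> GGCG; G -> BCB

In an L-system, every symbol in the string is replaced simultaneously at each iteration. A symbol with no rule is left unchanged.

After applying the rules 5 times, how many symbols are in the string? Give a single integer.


Answer: 172

Derivation:
Step 0: length = 1
Step 1: length = 4
Step 2: length = 10
Step 3: length = 28
Step 4: length = 64
Step 5: length = 172


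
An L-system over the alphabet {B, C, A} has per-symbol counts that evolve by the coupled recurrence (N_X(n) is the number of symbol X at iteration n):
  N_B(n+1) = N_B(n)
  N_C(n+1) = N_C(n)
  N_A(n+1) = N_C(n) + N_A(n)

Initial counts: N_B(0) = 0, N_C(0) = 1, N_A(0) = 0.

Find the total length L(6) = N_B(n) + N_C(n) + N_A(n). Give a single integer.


Answer: 7

Derivation:
Step 0: N_B=0, N_C=1, N_A=0, L=1
Step 1: N_B=0, N_C=1, N_A=1, L=2
Step 2: N_B=0, N_C=1, N_A=2, L=3
Step 3: N_B=0, N_C=1, N_A=3, L=4
Step 4: N_B=0, N_C=1, N_A=4, L=5
Step 5: N_B=0, N_C=1, N_A=5, L=6
Step 6: N_B=0, N_C=1, N_A=6, L=7


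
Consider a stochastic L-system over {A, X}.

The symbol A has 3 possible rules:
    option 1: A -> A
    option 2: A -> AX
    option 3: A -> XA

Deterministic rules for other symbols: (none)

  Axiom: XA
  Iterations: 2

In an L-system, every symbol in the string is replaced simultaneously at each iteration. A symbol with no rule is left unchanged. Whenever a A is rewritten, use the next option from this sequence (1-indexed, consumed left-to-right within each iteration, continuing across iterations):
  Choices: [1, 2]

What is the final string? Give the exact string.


Step 0: XA
Step 1: XA  (used choices [1])
Step 2: XAX  (used choices [2])

Answer: XAX


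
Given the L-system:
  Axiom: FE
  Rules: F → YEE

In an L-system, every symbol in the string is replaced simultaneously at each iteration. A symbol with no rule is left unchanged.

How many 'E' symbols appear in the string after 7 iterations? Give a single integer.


Answer: 3

Derivation:
Step 0: FE  (1 'E')
Step 1: YEEE  (3 'E')
Step 2: YEEE  (3 'E')
Step 3: YEEE  (3 'E')
Step 4: YEEE  (3 'E')
Step 5: YEEE  (3 'E')
Step 6: YEEE  (3 'E')
Step 7: YEEE  (3 'E')


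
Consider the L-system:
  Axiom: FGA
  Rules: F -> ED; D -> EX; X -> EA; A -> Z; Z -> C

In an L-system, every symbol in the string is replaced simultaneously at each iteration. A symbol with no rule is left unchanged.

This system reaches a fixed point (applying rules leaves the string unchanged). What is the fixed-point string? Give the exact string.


Answer: EEECGC

Derivation:
Step 0: FGA
Step 1: EDGZ
Step 2: EEXGC
Step 3: EEEAGC
Step 4: EEEZGC
Step 5: EEECGC
Step 6: EEECGC  (unchanged — fixed point at step 5)


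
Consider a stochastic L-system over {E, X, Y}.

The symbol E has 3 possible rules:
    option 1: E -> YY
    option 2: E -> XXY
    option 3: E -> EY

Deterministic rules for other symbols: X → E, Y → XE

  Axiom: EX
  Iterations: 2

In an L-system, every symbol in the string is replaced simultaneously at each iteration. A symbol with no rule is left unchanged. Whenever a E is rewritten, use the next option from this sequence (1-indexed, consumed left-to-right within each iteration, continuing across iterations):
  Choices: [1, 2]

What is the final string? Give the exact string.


Answer: XEXEXXY

Derivation:
Step 0: EX
Step 1: YYE  (used choices [1])
Step 2: XEXEXXY  (used choices [2])


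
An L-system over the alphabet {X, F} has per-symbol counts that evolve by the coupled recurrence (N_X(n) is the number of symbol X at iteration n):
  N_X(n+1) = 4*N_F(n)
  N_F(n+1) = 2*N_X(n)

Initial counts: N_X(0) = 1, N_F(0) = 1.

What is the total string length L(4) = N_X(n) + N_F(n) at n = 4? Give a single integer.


Step 0: N_X=1, N_F=1, L=2
Step 1: N_X=4, N_F=2, L=6
Step 2: N_X=8, N_F=8, L=16
Step 3: N_X=32, N_F=16, L=48
Step 4: N_X=64, N_F=64, L=128

Answer: 128


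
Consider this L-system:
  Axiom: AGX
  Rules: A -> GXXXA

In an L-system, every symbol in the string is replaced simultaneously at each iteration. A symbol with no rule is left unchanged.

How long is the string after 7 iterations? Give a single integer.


Answer: 31

Derivation:
Step 0: length = 3
Step 1: length = 7
Step 2: length = 11
Step 3: length = 15
Step 4: length = 19
Step 5: length = 23
Step 6: length = 27
Step 7: length = 31


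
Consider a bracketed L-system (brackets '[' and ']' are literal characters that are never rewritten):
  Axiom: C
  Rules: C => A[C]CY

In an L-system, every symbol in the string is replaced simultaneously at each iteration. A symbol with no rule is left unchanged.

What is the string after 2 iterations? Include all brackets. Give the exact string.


Answer: A[A[C]CY]A[C]CYY

Derivation:
Step 0: C
Step 1: A[C]CY
Step 2: A[A[C]CY]A[C]CYY


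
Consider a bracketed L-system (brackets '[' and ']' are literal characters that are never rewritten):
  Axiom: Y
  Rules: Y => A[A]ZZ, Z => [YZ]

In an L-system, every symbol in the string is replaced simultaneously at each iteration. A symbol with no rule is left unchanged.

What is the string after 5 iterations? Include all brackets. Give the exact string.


Answer: A[A][A[A][A[A]ZZ[YZ]][A[A]ZZ[YZ]][A[A][YZ][YZ][A[A]ZZ[YZ]]]][A[A][A[A]ZZ[YZ]][A[A]ZZ[YZ]][A[A][YZ][YZ][A[A]ZZ[YZ]]]]

Derivation:
Step 0: Y
Step 1: A[A]ZZ
Step 2: A[A][YZ][YZ]
Step 3: A[A][A[A]ZZ[YZ]][A[A]ZZ[YZ]]
Step 4: A[A][A[A][YZ][YZ][A[A]ZZ[YZ]]][A[A][YZ][YZ][A[A]ZZ[YZ]]]
Step 5: A[A][A[A][A[A]ZZ[YZ]][A[A]ZZ[YZ]][A[A][YZ][YZ][A[A]ZZ[YZ]]]][A[A][A[A]ZZ[YZ]][A[A]ZZ[YZ]][A[A][YZ][YZ][A[A]ZZ[YZ]]]]


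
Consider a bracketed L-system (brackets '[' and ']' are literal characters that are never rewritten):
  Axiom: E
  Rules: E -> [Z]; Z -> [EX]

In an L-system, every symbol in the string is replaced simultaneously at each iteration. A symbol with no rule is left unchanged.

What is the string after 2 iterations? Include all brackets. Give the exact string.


Answer: [[EX]]

Derivation:
Step 0: E
Step 1: [Z]
Step 2: [[EX]]


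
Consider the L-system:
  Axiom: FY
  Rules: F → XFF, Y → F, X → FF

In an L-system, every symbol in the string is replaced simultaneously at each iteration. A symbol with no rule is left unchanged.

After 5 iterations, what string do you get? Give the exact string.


Step 0: FY
Step 1: XFFF
Step 2: FFXFFXFFXFF
Step 3: XFFXFFFFXFFXFFFFXFFXFFFFXFFXFF
Step 4: FFXFFXFFFFXFFXFFXFFXFFFFXFFXFFFFXFFXFFXFFXFFFFXFFXFFFFXFFXFFXFFXFFFFXFFXFFFFXFFXFF
Step 5: XFFXFFFFXFFXFFFFXFFXFFXFFXFFFFXFFXFFFFXFFXFFFFXFFXFFFFXFFXFFXFFXFFFFXFFXFFFFXFFXFFXFFXFFFFXFFXFFFFXFFXFFFFXFFXFFFFXFFXFFXFFXFFFFXFFXFFFFXFFXFFXFFXFFFFXFFXFFFFXFFXFFFFXFFXFFFFXFFXFFXFFXFFFFXFFXFFFFXFFXFFXFFXFFFFXFFXFFFFXFFXFF

Answer: XFFXFFFFXFFXFFFFXFFXFFXFFXFFFFXFFXFFFFXFFXFFFFXFFXFFFFXFFXFFXFFXFFFFXFFXFFFFXFFXFFXFFXFFFFXFFXFFFFXFFXFFFFXFFXFFFFXFFXFFXFFXFFFFXFFXFFFFXFFXFFXFFXFFFFXFFXFFFFXFFXFFFFXFFXFFFFXFFXFFXFFXFFFFXFFXFFFFXFFXFFXFFXFFFFXFFXFFFFXFFXFF


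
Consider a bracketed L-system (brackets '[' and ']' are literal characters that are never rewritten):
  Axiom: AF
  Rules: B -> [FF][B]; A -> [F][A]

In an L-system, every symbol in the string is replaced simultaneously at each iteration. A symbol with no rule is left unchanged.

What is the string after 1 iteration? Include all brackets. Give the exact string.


Answer: [F][A]F

Derivation:
Step 0: AF
Step 1: [F][A]F


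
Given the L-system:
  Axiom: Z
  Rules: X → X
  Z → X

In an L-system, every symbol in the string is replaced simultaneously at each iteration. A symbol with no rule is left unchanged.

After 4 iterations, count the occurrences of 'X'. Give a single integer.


Answer: 1

Derivation:
Step 0: Z  (0 'X')
Step 1: X  (1 'X')
Step 2: X  (1 'X')
Step 3: X  (1 'X')
Step 4: X  (1 'X')


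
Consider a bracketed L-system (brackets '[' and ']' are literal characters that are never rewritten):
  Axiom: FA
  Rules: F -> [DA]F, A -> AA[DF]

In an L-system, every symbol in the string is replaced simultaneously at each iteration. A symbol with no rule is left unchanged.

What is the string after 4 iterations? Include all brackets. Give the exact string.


Step 0: FA
Step 1: [DA]FAA[DF]
Step 2: [DAA[DF]][DA]FAA[DF]AA[DF][D[DA]F]
Step 3: [DAA[DF]AA[DF][D[DA]F]][DAA[DF]][DA]FAA[DF]AA[DF][D[DA]F]AA[DF]AA[DF][D[DA]F][D[DAA[DF]][DA]F]
Step 4: [DAA[DF]AA[DF][D[DA]F]AA[DF]AA[DF][D[DA]F][D[DAA[DF]][DA]F]][DAA[DF]AA[DF][D[DA]F]][DAA[DF]][DA]FAA[DF]AA[DF][D[DA]F]AA[DF]AA[DF][D[DA]F][D[DAA[DF]][DA]F]AA[DF]AA[DF][D[DA]F]AA[DF]AA[DF][D[DA]F][D[DAA[DF]][DA]F][D[DAA[DF]AA[DF][D[DA]F]][DAA[DF]][DA]F]

Answer: [DAA[DF]AA[DF][D[DA]F]AA[DF]AA[DF][D[DA]F][D[DAA[DF]][DA]F]][DAA[DF]AA[DF][D[DA]F]][DAA[DF]][DA]FAA[DF]AA[DF][D[DA]F]AA[DF]AA[DF][D[DA]F][D[DAA[DF]][DA]F]AA[DF]AA[DF][D[DA]F]AA[DF]AA[DF][D[DA]F][D[DAA[DF]][DA]F][D[DAA[DF]AA[DF][D[DA]F]][DAA[DF]][DA]F]


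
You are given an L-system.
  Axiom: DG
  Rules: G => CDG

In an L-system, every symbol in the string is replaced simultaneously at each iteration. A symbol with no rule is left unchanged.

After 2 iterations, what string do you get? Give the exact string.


Answer: DCDCDG

Derivation:
Step 0: DG
Step 1: DCDG
Step 2: DCDCDG


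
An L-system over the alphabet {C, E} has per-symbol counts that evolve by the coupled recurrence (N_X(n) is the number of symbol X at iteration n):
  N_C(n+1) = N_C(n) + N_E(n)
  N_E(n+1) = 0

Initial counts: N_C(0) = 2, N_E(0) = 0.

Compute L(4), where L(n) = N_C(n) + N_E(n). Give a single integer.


Answer: 2

Derivation:
Step 0: N_C=2, N_E=0, L=2
Step 1: N_C=2, N_E=0, L=2
Step 2: N_C=2, N_E=0, L=2
Step 3: N_C=2, N_E=0, L=2
Step 4: N_C=2, N_E=0, L=2


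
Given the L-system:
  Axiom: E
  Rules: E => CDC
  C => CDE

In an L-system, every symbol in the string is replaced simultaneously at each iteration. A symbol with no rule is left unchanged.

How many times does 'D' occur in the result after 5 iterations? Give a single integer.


Step 0: E  (0 'D')
Step 1: CDC  (1 'D')
Step 2: CDEDCDE  (3 'D')
Step 3: CDEDCDCDCDEDCDC  (7 'D')
Step 4: CDEDCDCDCDEDCDEDCDEDCDCDCDEDCDE  (15 'D')
Step 5: CDEDCDCDCDEDCDEDCDEDCDCDCDEDCDCDCDEDCDCDCDEDCDEDCDEDCDCDCDEDCDC  (31 'D')

Answer: 31


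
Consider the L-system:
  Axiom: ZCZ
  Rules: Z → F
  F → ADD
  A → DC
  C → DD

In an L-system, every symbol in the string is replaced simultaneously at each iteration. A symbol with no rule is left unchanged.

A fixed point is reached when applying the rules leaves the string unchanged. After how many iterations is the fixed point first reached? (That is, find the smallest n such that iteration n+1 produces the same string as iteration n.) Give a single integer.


Step 0: ZCZ
Step 1: FDDF
Step 2: ADDDDADD
Step 3: DCDDDDDCDD
Step 4: DDDDDDDDDDDD
Step 5: DDDDDDDDDDDD  (unchanged — fixed point at step 4)

Answer: 4


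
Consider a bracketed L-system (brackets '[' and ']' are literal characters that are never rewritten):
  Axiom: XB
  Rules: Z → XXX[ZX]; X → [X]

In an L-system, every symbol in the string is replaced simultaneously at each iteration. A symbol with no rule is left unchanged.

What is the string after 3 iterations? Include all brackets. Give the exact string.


Answer: [[[X]]]B

Derivation:
Step 0: XB
Step 1: [X]B
Step 2: [[X]]B
Step 3: [[[X]]]B


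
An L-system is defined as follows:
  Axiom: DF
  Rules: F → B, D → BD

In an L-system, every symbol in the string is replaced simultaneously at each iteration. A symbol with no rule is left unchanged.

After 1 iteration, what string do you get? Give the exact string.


Answer: BDB

Derivation:
Step 0: DF
Step 1: BDB


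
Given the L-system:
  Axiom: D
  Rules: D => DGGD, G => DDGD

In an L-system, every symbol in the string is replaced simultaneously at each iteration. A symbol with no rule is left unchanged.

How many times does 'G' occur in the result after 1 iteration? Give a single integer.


Answer: 2

Derivation:
Step 0: D  (0 'G')
Step 1: DGGD  (2 'G')


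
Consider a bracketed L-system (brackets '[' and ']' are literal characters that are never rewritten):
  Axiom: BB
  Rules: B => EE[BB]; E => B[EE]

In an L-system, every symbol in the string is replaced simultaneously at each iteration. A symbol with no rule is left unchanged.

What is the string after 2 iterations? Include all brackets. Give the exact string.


Step 0: BB
Step 1: EE[BB]EE[BB]
Step 2: B[EE]B[EE][EE[BB]EE[BB]]B[EE]B[EE][EE[BB]EE[BB]]

Answer: B[EE]B[EE][EE[BB]EE[BB]]B[EE]B[EE][EE[BB]EE[BB]]


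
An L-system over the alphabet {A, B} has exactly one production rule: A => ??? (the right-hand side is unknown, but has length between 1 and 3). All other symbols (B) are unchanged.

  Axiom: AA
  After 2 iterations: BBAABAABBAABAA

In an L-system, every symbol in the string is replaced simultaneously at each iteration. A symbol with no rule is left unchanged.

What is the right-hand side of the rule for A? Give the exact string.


Answer: BAA

Derivation:
Trying A => BAA:
  Step 0: AA
  Step 1: BAABAA
  Step 2: BBAABAABBAABAA
Matches the given result.


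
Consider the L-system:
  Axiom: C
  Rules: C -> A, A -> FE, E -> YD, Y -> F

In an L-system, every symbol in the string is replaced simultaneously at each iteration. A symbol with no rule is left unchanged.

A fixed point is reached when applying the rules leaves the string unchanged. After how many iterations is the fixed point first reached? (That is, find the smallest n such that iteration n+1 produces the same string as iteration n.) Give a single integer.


Step 0: C
Step 1: A
Step 2: FE
Step 3: FYD
Step 4: FFD
Step 5: FFD  (unchanged — fixed point at step 4)

Answer: 4


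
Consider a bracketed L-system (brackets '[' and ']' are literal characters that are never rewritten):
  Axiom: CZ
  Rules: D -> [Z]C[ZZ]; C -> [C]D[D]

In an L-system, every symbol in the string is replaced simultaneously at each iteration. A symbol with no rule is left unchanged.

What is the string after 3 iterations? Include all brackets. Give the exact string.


Step 0: CZ
Step 1: [C]D[D]Z
Step 2: [[C]D[D]][Z]C[ZZ][[Z]C[ZZ]]Z
Step 3: [[[C]D[D]][Z]C[ZZ][[Z]C[ZZ]]][Z][C]D[D][ZZ][[Z][C]D[D][ZZ]]Z

Answer: [[[C]D[D]][Z]C[ZZ][[Z]C[ZZ]]][Z][C]D[D][ZZ][[Z][C]D[D][ZZ]]Z


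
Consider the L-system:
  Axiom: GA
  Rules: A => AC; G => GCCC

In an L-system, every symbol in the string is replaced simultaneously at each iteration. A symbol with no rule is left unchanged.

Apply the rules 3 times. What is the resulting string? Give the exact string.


Answer: GCCCCCCCCCACCC

Derivation:
Step 0: GA
Step 1: GCCCAC
Step 2: GCCCCCCACC
Step 3: GCCCCCCCCCACCC


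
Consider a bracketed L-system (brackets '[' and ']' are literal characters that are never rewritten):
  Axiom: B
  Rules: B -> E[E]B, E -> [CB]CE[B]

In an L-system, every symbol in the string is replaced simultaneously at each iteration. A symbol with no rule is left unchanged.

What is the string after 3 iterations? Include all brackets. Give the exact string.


Answer: [CE[E]B]C[CB]CE[B][E[E]B][[CE[E]B]C[CB]CE[B][E[E]B]][CB]CE[B][[CB]CE[B]]E[E]B

Derivation:
Step 0: B
Step 1: E[E]B
Step 2: [CB]CE[B][[CB]CE[B]]E[E]B
Step 3: [CE[E]B]C[CB]CE[B][E[E]B][[CE[E]B]C[CB]CE[B][E[E]B]][CB]CE[B][[CB]CE[B]]E[E]B


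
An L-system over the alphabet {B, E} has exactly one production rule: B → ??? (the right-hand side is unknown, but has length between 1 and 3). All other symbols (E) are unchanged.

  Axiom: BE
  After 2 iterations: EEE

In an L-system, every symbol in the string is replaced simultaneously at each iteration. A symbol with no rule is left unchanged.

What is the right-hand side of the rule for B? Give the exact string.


Answer: EE

Derivation:
Trying B → EE:
  Step 0: BE
  Step 1: EEE
  Step 2: EEE
Matches the given result.


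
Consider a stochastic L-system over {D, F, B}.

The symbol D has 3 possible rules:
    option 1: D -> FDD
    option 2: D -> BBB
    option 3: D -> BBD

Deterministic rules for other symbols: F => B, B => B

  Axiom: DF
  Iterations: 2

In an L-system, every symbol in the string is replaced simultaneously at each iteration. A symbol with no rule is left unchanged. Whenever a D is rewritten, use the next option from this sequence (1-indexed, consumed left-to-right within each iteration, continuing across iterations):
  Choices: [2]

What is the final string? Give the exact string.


Answer: BBBB

Derivation:
Step 0: DF
Step 1: BBBB  (used choices [2])
Step 2: BBBB  (used choices [])
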